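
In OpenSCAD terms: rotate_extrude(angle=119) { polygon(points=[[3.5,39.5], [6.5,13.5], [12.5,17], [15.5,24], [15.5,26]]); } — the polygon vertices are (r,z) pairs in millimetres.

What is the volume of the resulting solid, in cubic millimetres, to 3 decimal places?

Profile (r,z), 5 vertices: (3.5,39.5) (6.5,13.5) (12.5,17) (15.5,24) (15.5,26)
edge 0: (3.5,39.5)→(6.5,13.5)  cross = 3.5·13.5 − 6.5·39.5 = -209.5000; (r_i+r_j)·cross = 10·-209.5000 = -2095.0000
edge 1: (6.5,13.5)→(12.5,17)  cross = 6.5·17 − 12.5·13.5 = -58.2500; (r_i+r_j)·cross = 19·-58.2500 = -1106.7500
edge 2: (12.5,17)→(15.5,24)  cross = 12.5·24 − 15.5·17 = 36.5000; (r_i+r_j)·cross = 28·36.5000 = 1022.0000
edge 3: (15.5,24)→(15.5,26)  cross = 15.5·26 − 15.5·24 = 31.0000; (r_i+r_j)·cross = 31·31.0000 = 961.0000
edge 4: (15.5,26)→(3.5,39.5)  cross = 15.5·39.5 − 3.5·26 = 521.2500; (r_i+r_j)·cross = 19·521.2500 = 9903.7500
Σcross = 321.0000 → A = |Σcross|/2 = 160.5000 mm²
Σ(r_i+r_j)·cross = 8685.0000 → first moment M = |Σ|/6 = 1447.5000
R_c = M/A = 1447.5000/160.5000 = 9.0187 mm
θ = 119° = 2.076942 rad
V = θ·R_c·A = 2.076942·9.0187·160.5000 = 3006.373 mm³

Volume = 3006.373 mm³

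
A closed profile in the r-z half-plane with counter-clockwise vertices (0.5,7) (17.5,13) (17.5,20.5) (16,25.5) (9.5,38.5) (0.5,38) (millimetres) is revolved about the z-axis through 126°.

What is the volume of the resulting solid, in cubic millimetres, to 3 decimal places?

Volume = 7110.380 mm³

Profile (r,z), 6 vertices: (0.5,7) (17.5,13) (17.5,20.5) (16,25.5) (9.5,38.5) (0.5,38)
edge 0: (0.5,7)→(17.5,13)  cross = 0.5·13 − 17.5·7 = -116.0000; (r_i+r_j)·cross = 18·-116.0000 = -2088.0000
edge 1: (17.5,13)→(17.5,20.5)  cross = 17.5·20.5 − 17.5·13 = 131.2500; (r_i+r_j)·cross = 35·131.2500 = 4593.7500
edge 2: (17.5,20.5)→(16,25.5)  cross = 17.5·25.5 − 16·20.5 = 118.2500; (r_i+r_j)·cross = 33.5·118.2500 = 3961.3750
edge 3: (16,25.5)→(9.5,38.5)  cross = 16·38.5 − 9.5·25.5 = 373.7500; (r_i+r_j)·cross = 25.5·373.7500 = 9530.6250
edge 4: (9.5,38.5)→(0.5,38)  cross = 9.5·38 − 0.5·38.5 = 341.7500; (r_i+r_j)·cross = 10·341.7500 = 3417.5000
edge 5: (0.5,38)→(0.5,7)  cross = 0.5·7 − 0.5·38 = -15.5000; (r_i+r_j)·cross = 1·-15.5000 = -15.5000
Σcross = 833.5000 → A = |Σcross|/2 = 416.7500 mm²
Σ(r_i+r_j)·cross = 19399.7500 → first moment M = |Σ|/6 = 3233.2917
R_c = M/A = 3233.2917/416.7500 = 7.7583 mm
θ = 126° = 2.199115 rad
V = θ·R_c·A = 2.199115·7.7583·416.7500 = 7110.380 mm³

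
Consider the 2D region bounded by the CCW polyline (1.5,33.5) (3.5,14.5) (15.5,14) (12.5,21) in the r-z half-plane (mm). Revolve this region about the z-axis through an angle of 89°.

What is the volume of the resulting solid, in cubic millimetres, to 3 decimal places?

Volume = 1506.419 mm³

Profile (r,z), 4 vertices: (1.5,33.5) (3.5,14.5) (15.5,14) (12.5,21)
edge 0: (1.5,33.5)→(3.5,14.5)  cross = 1.5·14.5 − 3.5·33.5 = -95.5000; (r_i+r_j)·cross = 5·-95.5000 = -477.5000
edge 1: (3.5,14.5)→(15.5,14)  cross = 3.5·14 − 15.5·14.5 = -175.7500; (r_i+r_j)·cross = 19·-175.7500 = -3339.2500
edge 2: (15.5,14)→(12.5,21)  cross = 15.5·21 − 12.5·14 = 150.5000; (r_i+r_j)·cross = 28·150.5000 = 4214.0000
edge 3: (12.5,21)→(1.5,33.5)  cross = 12.5·33.5 − 1.5·21 = 387.2500; (r_i+r_j)·cross = 14·387.2500 = 5421.5000
Σcross = 266.5000 → A = |Σcross|/2 = 133.2500 mm²
Σ(r_i+r_j)·cross = 5818.7500 → first moment M = |Σ|/6 = 969.7917
R_c = M/A = 969.7917/133.2500 = 7.2780 mm
θ = 89° = 1.553343 rad
V = θ·R_c·A = 1.553343·7.2780·133.2500 = 1506.419 mm³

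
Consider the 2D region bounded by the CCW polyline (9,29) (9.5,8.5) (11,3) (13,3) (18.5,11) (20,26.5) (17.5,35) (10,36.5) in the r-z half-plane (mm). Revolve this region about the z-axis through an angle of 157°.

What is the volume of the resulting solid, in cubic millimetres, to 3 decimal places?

Profile (r,z), 8 vertices: (9,29) (9.5,8.5) (11,3) (13,3) (18.5,11) (20,26.5) (17.5,35) (10,36.5)
edge 0: (9,29)→(9.5,8.5)  cross = 9·8.5 − 9.5·29 = -199.0000; (r_i+r_j)·cross = 18.5·-199.0000 = -3681.5000
edge 1: (9.5,8.5)→(11,3)  cross = 9.5·3 − 11·8.5 = -65.0000; (r_i+r_j)·cross = 20.5·-65.0000 = -1332.5000
edge 2: (11,3)→(13,3)  cross = 11·3 − 13·3 = -6.0000; (r_i+r_j)·cross = 24·-6.0000 = -144.0000
edge 3: (13,3)→(18.5,11)  cross = 13·11 − 18.5·3 = 87.5000; (r_i+r_j)·cross = 31.5·87.5000 = 2756.2500
edge 4: (18.5,11)→(20,26.5)  cross = 18.5·26.5 − 20·11 = 270.2500; (r_i+r_j)·cross = 38.5·270.2500 = 10404.6250
edge 5: (20,26.5)→(17.5,35)  cross = 20·35 − 17.5·26.5 = 236.2500; (r_i+r_j)·cross = 37.5·236.2500 = 8859.3750
edge 6: (17.5,35)→(10,36.5)  cross = 17.5·36.5 − 10·35 = 288.7500; (r_i+r_j)·cross = 27.5·288.7500 = 7940.6250
edge 7: (10,36.5)→(9,29)  cross = 10·29 − 9·36.5 = -38.5000; (r_i+r_j)·cross = 19·-38.5000 = -731.5000
Σcross = 574.2500 → A = |Σcross|/2 = 287.1250 mm²
Σ(r_i+r_j)·cross = 24071.3750 → first moment M = |Σ|/6 = 4011.8958
R_c = M/A = 4011.8958/287.1250 = 13.9726 mm
θ = 157° = 2.740167 rad
V = θ·R_c·A = 2.740167·13.9726·287.1250 = 10993.264 mm³

Volume = 10993.264 mm³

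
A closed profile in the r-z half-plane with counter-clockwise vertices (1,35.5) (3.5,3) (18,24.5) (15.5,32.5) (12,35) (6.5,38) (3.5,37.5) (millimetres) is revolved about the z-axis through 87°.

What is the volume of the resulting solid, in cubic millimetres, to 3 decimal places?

Profile (r,z), 7 vertices: (1,35.5) (3.5,3) (18,24.5) (15.5,32.5) (12,35) (6.5,38) (3.5,37.5)
edge 0: (1,35.5)→(3.5,3)  cross = 1·3 − 3.5·35.5 = -121.2500; (r_i+r_j)·cross = 4.5·-121.2500 = -545.6250
edge 1: (3.5,3)→(18,24.5)  cross = 3.5·24.5 − 18·3 = 31.7500; (r_i+r_j)·cross = 21.5·31.7500 = 682.6250
edge 2: (18,24.5)→(15.5,32.5)  cross = 18·32.5 − 15.5·24.5 = 205.2500; (r_i+r_j)·cross = 33.5·205.2500 = 6875.8750
edge 3: (15.5,32.5)→(12,35)  cross = 15.5·35 − 12·32.5 = 152.5000; (r_i+r_j)·cross = 27.5·152.5000 = 4193.7500
edge 4: (12,35)→(6.5,38)  cross = 12·38 − 6.5·35 = 228.5000; (r_i+r_j)·cross = 18.5·228.5000 = 4227.2500
edge 5: (6.5,38)→(3.5,37.5)  cross = 6.5·37.5 − 3.5·38 = 110.7500; (r_i+r_j)·cross = 10·110.7500 = 1107.5000
edge 6: (3.5,37.5)→(1,35.5)  cross = 3.5·35.5 − 1·37.5 = 86.7500; (r_i+r_j)·cross = 4.5·86.7500 = 390.3750
Σcross = 694.2500 → A = |Σcross|/2 = 347.1250 mm²
Σ(r_i+r_j)·cross = 16931.7500 → first moment M = |Σ|/6 = 2821.9583
R_c = M/A = 2821.9583/347.1250 = 8.1295 mm
θ = 87° = 1.518436 rad
V = θ·R_c·A = 1.518436·8.1295·347.1250 = 4284.964 mm³

Volume = 4284.964 mm³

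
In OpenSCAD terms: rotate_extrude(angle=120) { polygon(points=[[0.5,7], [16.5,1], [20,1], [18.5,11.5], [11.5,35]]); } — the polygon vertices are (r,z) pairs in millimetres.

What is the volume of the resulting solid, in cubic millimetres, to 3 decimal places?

Volume = 7774.918 mm³

Profile (r,z), 5 vertices: (0.5,7) (16.5,1) (20,1) (18.5,11.5) (11.5,35)
edge 0: (0.5,7)→(16.5,1)  cross = 0.5·1 − 16.5·7 = -115.0000; (r_i+r_j)·cross = 17·-115.0000 = -1955.0000
edge 1: (16.5,1)→(20,1)  cross = 16.5·1 − 20·1 = -3.5000; (r_i+r_j)·cross = 36.5·-3.5000 = -127.7500
edge 2: (20,1)→(18.5,11.5)  cross = 20·11.5 − 18.5·1 = 211.5000; (r_i+r_j)·cross = 38.5·211.5000 = 8142.7500
edge 3: (18.5,11.5)→(11.5,35)  cross = 18.5·35 − 11.5·11.5 = 515.2500; (r_i+r_j)·cross = 30·515.2500 = 15457.5000
edge 4: (11.5,35)→(0.5,7)  cross = 11.5·7 − 0.5·35 = 63.0000; (r_i+r_j)·cross = 12·63.0000 = 756.0000
Σcross = 671.2500 → A = |Σcross|/2 = 335.6250 mm²
Σ(r_i+r_j)·cross = 22273.5000 → first moment M = |Σ|/6 = 3712.2500
R_c = M/A = 3712.2500/335.6250 = 11.0607 mm
θ = 120° = 2.094395 rad
V = θ·R_c·A = 2.094395·11.0607·335.6250 = 7774.918 mm³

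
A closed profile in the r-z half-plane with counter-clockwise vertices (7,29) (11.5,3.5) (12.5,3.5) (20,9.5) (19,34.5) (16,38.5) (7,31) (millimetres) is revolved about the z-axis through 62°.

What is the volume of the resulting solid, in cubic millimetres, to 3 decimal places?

Profile (r,z), 7 vertices: (7,29) (11.5,3.5) (12.5,3.5) (20,9.5) (19,34.5) (16,38.5) (7,31)
edge 0: (7,29)→(11.5,3.5)  cross = 7·3.5 − 11.5·29 = -309.0000; (r_i+r_j)·cross = 18.5·-309.0000 = -5716.5000
edge 1: (11.5,3.5)→(12.5,3.5)  cross = 11.5·3.5 − 12.5·3.5 = -3.5000; (r_i+r_j)·cross = 24·-3.5000 = -84.0000
edge 2: (12.5,3.5)→(20,9.5)  cross = 12.5·9.5 − 20·3.5 = 48.7500; (r_i+r_j)·cross = 32.5·48.7500 = 1584.3750
edge 3: (20,9.5)→(19,34.5)  cross = 20·34.5 − 19·9.5 = 509.5000; (r_i+r_j)·cross = 39·509.5000 = 19870.5000
edge 4: (19,34.5)→(16,38.5)  cross = 19·38.5 − 16·34.5 = 179.5000; (r_i+r_j)·cross = 35·179.5000 = 6282.5000
edge 5: (16,38.5)→(7,31)  cross = 16·31 − 7·38.5 = 226.5000; (r_i+r_j)·cross = 23·226.5000 = 5209.5000
edge 6: (7,31)→(7,29)  cross = 7·29 − 7·31 = -14.0000; (r_i+r_j)·cross = 14·-14.0000 = -196.0000
Σcross = 637.7500 → A = |Σcross|/2 = 318.8750 mm²
Σ(r_i+r_j)·cross = 26950.3750 → first moment M = |Σ|/6 = 4491.7292
R_c = M/A = 4491.7292/318.8750 = 14.0862 mm
θ = 62° = 1.082104 rad
V = θ·R_c·A = 1.082104·14.0862·318.8750 = 4860.519 mm³

Volume = 4860.519 mm³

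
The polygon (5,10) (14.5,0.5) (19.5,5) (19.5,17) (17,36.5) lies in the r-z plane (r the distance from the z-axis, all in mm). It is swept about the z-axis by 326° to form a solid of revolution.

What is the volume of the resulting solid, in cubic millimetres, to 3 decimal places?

Volume = 22414.032 mm³

Profile (r,z), 5 vertices: (5,10) (14.5,0.5) (19.5,5) (19.5,17) (17,36.5)
edge 0: (5,10)→(14.5,0.5)  cross = 5·0.5 − 14.5·10 = -142.5000; (r_i+r_j)·cross = 19.5·-142.5000 = -2778.7500
edge 1: (14.5,0.5)→(19.5,5)  cross = 14.5·5 − 19.5·0.5 = 62.7500; (r_i+r_j)·cross = 34·62.7500 = 2133.5000
edge 2: (19.5,5)→(19.5,17)  cross = 19.5·17 − 19.5·5 = 234.0000; (r_i+r_j)·cross = 39·234.0000 = 9126.0000
edge 3: (19.5,17)→(17,36.5)  cross = 19.5·36.5 − 17·17 = 422.7500; (r_i+r_j)·cross = 36.5·422.7500 = 15430.3750
edge 4: (17,36.5)→(5,10)  cross = 17·10 − 5·36.5 = -12.5000; (r_i+r_j)·cross = 22·-12.5000 = -275.0000
Σcross = 564.5000 → A = |Σcross|/2 = 282.2500 mm²
Σ(r_i+r_j)·cross = 23636.1250 → first moment M = |Σ|/6 = 3939.3542
R_c = M/A = 3939.3542/282.2500 = 13.9570 mm
θ = 326° = 5.689773 rad
V = θ·R_c·A = 5.689773·13.9570·282.2500 = 22414.032 mm³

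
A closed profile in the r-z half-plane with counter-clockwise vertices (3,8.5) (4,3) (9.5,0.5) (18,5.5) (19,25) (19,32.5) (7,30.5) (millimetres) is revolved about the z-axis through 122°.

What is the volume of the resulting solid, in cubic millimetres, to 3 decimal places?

Profile (r,z), 7 vertices: (3,8.5) (4,3) (9.5,0.5) (18,5.5) (19,25) (19,32.5) (7,30.5)
edge 0: (3,8.5)→(4,3)  cross = 3·3 − 4·8.5 = -25.0000; (r_i+r_j)·cross = 7·-25.0000 = -175.0000
edge 1: (4,3)→(9.5,0.5)  cross = 4·0.5 − 9.5·3 = -26.5000; (r_i+r_j)·cross = 13.5·-26.5000 = -357.7500
edge 2: (9.5,0.5)→(18,5.5)  cross = 9.5·5.5 − 18·0.5 = 43.2500; (r_i+r_j)·cross = 27.5·43.2500 = 1189.3750
edge 3: (18,5.5)→(19,25)  cross = 18·25 − 19·5.5 = 345.5000; (r_i+r_j)·cross = 37·345.5000 = 12783.5000
edge 4: (19,25)→(19,32.5)  cross = 19·32.5 − 19·25 = 142.5000; (r_i+r_j)·cross = 38·142.5000 = 5415.0000
edge 5: (19,32.5)→(7,30.5)  cross = 19·30.5 − 7·32.5 = 352.0000; (r_i+r_j)·cross = 26·352.0000 = 9152.0000
edge 6: (7,30.5)→(3,8.5)  cross = 7·8.5 − 3·30.5 = -32.0000; (r_i+r_j)·cross = 10·-32.0000 = -320.0000
Σcross = 799.7500 → A = |Σcross|/2 = 399.8750 mm²
Σ(r_i+r_j)·cross = 27687.1250 → first moment M = |Σ|/6 = 4614.5208
R_c = M/A = 4614.5208/399.8750 = 11.5399 mm
θ = 122° = 2.129302 rad
V = θ·R_c·A = 2.129302·11.5399·399.8750 = 9825.707 mm³

Volume = 9825.707 mm³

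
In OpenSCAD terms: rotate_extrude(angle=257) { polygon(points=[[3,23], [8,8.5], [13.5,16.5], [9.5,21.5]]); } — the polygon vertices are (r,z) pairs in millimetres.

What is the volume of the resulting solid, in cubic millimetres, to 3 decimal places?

Profile (r,z), 4 vertices: (3,23) (8,8.5) (13.5,16.5) (9.5,21.5)
edge 0: (3,23)→(8,8.5)  cross = 3·8.5 − 8·23 = -158.5000; (r_i+r_j)·cross = 11·-158.5000 = -1743.5000
edge 1: (8,8.5)→(13.5,16.5)  cross = 8·16.5 − 13.5·8.5 = 17.2500; (r_i+r_j)·cross = 21.5·17.2500 = 370.8750
edge 2: (13.5,16.5)→(9.5,21.5)  cross = 13.5·21.5 − 9.5·16.5 = 133.5000; (r_i+r_j)·cross = 23·133.5000 = 3070.5000
edge 3: (9.5,21.5)→(3,23)  cross = 9.5·23 − 3·21.5 = 154.0000; (r_i+r_j)·cross = 12.5·154.0000 = 1925.0000
Σcross = 146.2500 → A = |Σcross|/2 = 73.1250 mm²
Σ(r_i+r_j)·cross = 3622.8750 → first moment M = |Σ|/6 = 603.8125
R_c = M/A = 603.8125/73.1250 = 8.2573 mm
θ = 257° = 4.485496 rad
V = θ·R_c·A = 4.485496·8.2573·73.1250 = 2708.399 mm³

Volume = 2708.399 mm³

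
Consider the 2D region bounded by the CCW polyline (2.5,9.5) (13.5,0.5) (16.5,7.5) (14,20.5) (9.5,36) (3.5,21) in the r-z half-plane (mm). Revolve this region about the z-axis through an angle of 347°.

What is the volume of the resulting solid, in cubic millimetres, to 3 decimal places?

Volume = 16129.421 mm³

Profile (r,z), 6 vertices: (2.5,9.5) (13.5,0.5) (16.5,7.5) (14,20.5) (9.5,36) (3.5,21)
edge 0: (2.5,9.5)→(13.5,0.5)  cross = 2.5·0.5 − 13.5·9.5 = -127.0000; (r_i+r_j)·cross = 16·-127.0000 = -2032.0000
edge 1: (13.5,0.5)→(16.5,7.5)  cross = 13.5·7.5 − 16.5·0.5 = 93.0000; (r_i+r_j)·cross = 30·93.0000 = 2790.0000
edge 2: (16.5,7.5)→(14,20.5)  cross = 16.5·20.5 − 14·7.5 = 233.2500; (r_i+r_j)·cross = 30.5·233.2500 = 7114.1250
edge 3: (14,20.5)→(9.5,36)  cross = 14·36 − 9.5·20.5 = 309.2500; (r_i+r_j)·cross = 23.5·309.2500 = 7267.3750
edge 4: (9.5,36)→(3.5,21)  cross = 9.5·21 − 3.5·36 = 73.5000; (r_i+r_j)·cross = 13·73.5000 = 955.5000
edge 5: (3.5,21)→(2.5,9.5)  cross = 3.5·9.5 − 2.5·21 = -19.2500; (r_i+r_j)·cross = 6·-19.2500 = -115.5000
Σcross = 562.7500 → A = |Σcross|/2 = 281.3750 mm²
Σ(r_i+r_j)·cross = 15979.5000 → first moment M = |Σ|/6 = 2663.2500
R_c = M/A = 2663.2500/281.3750 = 9.4651 mm
θ = 347° = 6.056293 rad
V = θ·R_c·A = 6.056293·9.4651·281.3750 = 16129.421 mm³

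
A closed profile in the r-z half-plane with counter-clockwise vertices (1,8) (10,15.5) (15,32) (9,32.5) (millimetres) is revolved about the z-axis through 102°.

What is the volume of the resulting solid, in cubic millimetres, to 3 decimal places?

Profile (r,z), 4 vertices: (1,8) (10,15.5) (15,32) (9,32.5)
edge 0: (1,8)→(10,15.5)  cross = 1·15.5 − 10·8 = -64.5000; (r_i+r_j)·cross = 11·-64.5000 = -709.5000
edge 1: (10,15.5)→(15,32)  cross = 10·32 − 15·15.5 = 87.5000; (r_i+r_j)·cross = 25·87.5000 = 2187.5000
edge 2: (15,32)→(9,32.5)  cross = 15·32.5 − 9·32 = 199.5000; (r_i+r_j)·cross = 24·199.5000 = 4788.0000
edge 3: (9,32.5)→(1,8)  cross = 9·8 − 1·32.5 = 39.5000; (r_i+r_j)·cross = 10·39.5000 = 395.0000
Σcross = 262.0000 → A = |Σcross|/2 = 131.0000 mm²
Σ(r_i+r_j)·cross = 6661.0000 → first moment M = |Σ|/6 = 1110.1667
R_c = M/A = 1110.1667/131.0000 = 8.4746 mm
θ = 102° = 1.780236 rad
V = θ·R_c·A = 1.780236·8.4746·131.0000 = 1976.358 mm³

Volume = 1976.358 mm³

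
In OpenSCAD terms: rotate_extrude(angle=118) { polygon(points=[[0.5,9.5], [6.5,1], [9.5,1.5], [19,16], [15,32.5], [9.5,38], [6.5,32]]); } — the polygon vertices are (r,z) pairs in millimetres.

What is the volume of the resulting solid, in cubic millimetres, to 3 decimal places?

Profile (r,z), 7 vertices: (0.5,9.5) (6.5,1) (9.5,1.5) (19,16) (15,32.5) (9.5,38) (6.5,32)
edge 0: (0.5,9.5)→(6.5,1)  cross = 0.5·1 − 6.5·9.5 = -61.2500; (r_i+r_j)·cross = 7·-61.2500 = -428.7500
edge 1: (6.5,1)→(9.5,1.5)  cross = 6.5·1.5 − 9.5·1 = 0.2500; (r_i+r_j)·cross = 16·0.2500 = 4.0000
edge 2: (9.5,1.5)→(19,16)  cross = 9.5·16 − 19·1.5 = 123.5000; (r_i+r_j)·cross = 28.5·123.5000 = 3519.7500
edge 3: (19,16)→(15,32.5)  cross = 19·32.5 − 15·16 = 377.5000; (r_i+r_j)·cross = 34·377.5000 = 12835.0000
edge 4: (15,32.5)→(9.5,38)  cross = 15·38 − 9.5·32.5 = 261.2500; (r_i+r_j)·cross = 24.5·261.2500 = 6400.6250
edge 5: (9.5,38)→(6.5,32)  cross = 9.5·32 − 6.5·38 = 57.0000; (r_i+r_j)·cross = 16·57.0000 = 912.0000
edge 6: (6.5,32)→(0.5,9.5)  cross = 6.5·9.5 − 0.5·32 = 45.7500; (r_i+r_j)·cross = 7·45.7500 = 320.2500
Σcross = 804.0000 → A = |Σcross|/2 = 402.0000 mm²
Σ(r_i+r_j)·cross = 23562.8750 → first moment M = |Σ|/6 = 3927.1458
R_c = M/A = 3927.1458/402.0000 = 9.7690 mm
θ = 118° = 2.059489 rad
V = θ·R_c·A = 2.059489·9.7690·402.0000 = 8087.912 mm³

Volume = 8087.912 mm³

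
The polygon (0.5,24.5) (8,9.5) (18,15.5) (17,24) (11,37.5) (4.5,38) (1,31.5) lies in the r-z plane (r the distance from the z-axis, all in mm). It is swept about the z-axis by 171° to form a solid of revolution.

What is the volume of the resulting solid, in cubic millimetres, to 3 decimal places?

Profile (r,z), 7 vertices: (0.5,24.5) (8,9.5) (18,15.5) (17,24) (11,37.5) (4.5,38) (1,31.5)
edge 0: (0.5,24.5)→(8,9.5)  cross = 0.5·9.5 − 8·24.5 = -191.2500; (r_i+r_j)·cross = 8.5·-191.2500 = -1625.6250
edge 1: (8,9.5)→(18,15.5)  cross = 8·15.5 − 18·9.5 = -47.0000; (r_i+r_j)·cross = 26·-47.0000 = -1222.0000
edge 2: (18,15.5)→(17,24)  cross = 18·24 − 17·15.5 = 168.5000; (r_i+r_j)·cross = 35·168.5000 = 5897.5000
edge 3: (17,24)→(11,37.5)  cross = 17·37.5 − 11·24 = 373.5000; (r_i+r_j)·cross = 28·373.5000 = 10458.0000
edge 4: (11,37.5)→(4.5,38)  cross = 11·38 − 4.5·37.5 = 249.2500; (r_i+r_j)·cross = 15.5·249.2500 = 3863.3750
edge 5: (4.5,38)→(1,31.5)  cross = 4.5·31.5 − 1·38 = 103.7500; (r_i+r_j)·cross = 5.5·103.7500 = 570.6250
edge 6: (1,31.5)→(0.5,24.5)  cross = 1·24.5 − 0.5·31.5 = 8.7500; (r_i+r_j)·cross = 1.5·8.7500 = 13.1250
Σcross = 665.5000 → A = |Σcross|/2 = 332.7500 mm²
Σ(r_i+r_j)·cross = 17955.0000 → first moment M = |Σ|/6 = 2992.5000
R_c = M/A = 2992.5000/332.7500 = 8.9932 mm
θ = 171° = 2.984513 rad
V = θ·R_c·A = 2.984513·8.9932·332.7500 = 8931.155 mm³

Volume = 8931.155 mm³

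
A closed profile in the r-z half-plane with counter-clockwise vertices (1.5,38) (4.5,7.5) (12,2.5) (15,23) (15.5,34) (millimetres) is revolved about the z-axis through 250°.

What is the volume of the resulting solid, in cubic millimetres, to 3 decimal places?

Profile (r,z), 5 vertices: (1.5,38) (4.5,7.5) (12,2.5) (15,23) (15.5,34)
edge 0: (1.5,38)→(4.5,7.5)  cross = 1.5·7.5 − 4.5·38 = -159.7500; (r_i+r_j)·cross = 6·-159.7500 = -958.5000
edge 1: (4.5,7.5)→(12,2.5)  cross = 4.5·2.5 − 12·7.5 = -78.7500; (r_i+r_j)·cross = 16.5·-78.7500 = -1299.3750
edge 2: (12,2.5)→(15,23)  cross = 12·23 − 15·2.5 = 238.5000; (r_i+r_j)·cross = 27·238.5000 = 6439.5000
edge 3: (15,23)→(15.5,34)  cross = 15·34 − 15.5·23 = 153.5000; (r_i+r_j)·cross = 30.5·153.5000 = 4681.7500
edge 4: (15.5,34)→(1.5,38)  cross = 15.5·38 − 1.5·34 = 538.0000; (r_i+r_j)·cross = 17·538.0000 = 9146.0000
Σcross = 691.5000 → A = |Σcross|/2 = 345.7500 mm²
Σ(r_i+r_j)·cross = 18009.3750 → first moment M = |Σ|/6 = 3001.5625
R_c = M/A = 3001.5625/345.7500 = 8.6813 mm
θ = 250° = 4.363323 rad
V = θ·R_c·A = 4.363323·8.6813·345.7500 = 13096.787 mm³

Volume = 13096.787 mm³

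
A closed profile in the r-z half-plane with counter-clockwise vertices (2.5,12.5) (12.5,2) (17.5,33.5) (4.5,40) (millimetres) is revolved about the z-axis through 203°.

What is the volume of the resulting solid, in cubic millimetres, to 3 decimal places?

Profile (r,z), 4 vertices: (2.5,12.5) (12.5,2) (17.5,33.5) (4.5,40)
edge 0: (2.5,12.5)→(12.5,2)  cross = 2.5·2 − 12.5·12.5 = -151.2500; (r_i+r_j)·cross = 15·-151.2500 = -2268.7500
edge 1: (12.5,2)→(17.5,33.5)  cross = 12.5·33.5 − 17.5·2 = 383.7500; (r_i+r_j)·cross = 30·383.7500 = 11512.5000
edge 2: (17.5,33.5)→(4.5,40)  cross = 17.5·40 − 4.5·33.5 = 549.2500; (r_i+r_j)·cross = 22·549.2500 = 12083.5000
edge 3: (4.5,40)→(2.5,12.5)  cross = 4.5·12.5 − 2.5·40 = -43.7500; (r_i+r_j)·cross = 7·-43.7500 = -306.2500
Σcross = 738.0000 → A = |Σcross|/2 = 369.0000 mm²
Σ(r_i+r_j)·cross = 21021.0000 → first moment M = |Σ|/6 = 3503.5000
R_c = M/A = 3503.5000/369.0000 = 9.4946 mm
θ = 203° = 3.543018 rad
V = θ·R_c·A = 3.543018·9.4946·369.0000 = 12412.965 mm³

Volume = 12412.965 mm³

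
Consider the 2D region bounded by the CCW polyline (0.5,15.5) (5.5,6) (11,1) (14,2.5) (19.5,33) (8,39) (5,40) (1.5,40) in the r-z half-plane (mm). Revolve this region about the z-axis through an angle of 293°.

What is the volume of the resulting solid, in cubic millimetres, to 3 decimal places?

Volume = 24618.650 mm³

Profile (r,z), 8 vertices: (0.5,15.5) (5.5,6) (11,1) (14,2.5) (19.5,33) (8,39) (5,40) (1.5,40)
edge 0: (0.5,15.5)→(5.5,6)  cross = 0.5·6 − 5.5·15.5 = -82.2500; (r_i+r_j)·cross = 6·-82.2500 = -493.5000
edge 1: (5.5,6)→(11,1)  cross = 5.5·1 − 11·6 = -60.5000; (r_i+r_j)·cross = 16.5·-60.5000 = -998.2500
edge 2: (11,1)→(14,2.5)  cross = 11·2.5 − 14·1 = 13.5000; (r_i+r_j)·cross = 25·13.5000 = 337.5000
edge 3: (14,2.5)→(19.5,33)  cross = 14·33 − 19.5·2.5 = 413.2500; (r_i+r_j)·cross = 33.5·413.2500 = 13843.8750
edge 4: (19.5,33)→(8,39)  cross = 19.5·39 − 8·33 = 496.5000; (r_i+r_j)·cross = 27.5·496.5000 = 13653.7500
edge 5: (8,39)→(5,40)  cross = 8·40 − 5·39 = 125.0000; (r_i+r_j)·cross = 13·125.0000 = 1625.0000
edge 6: (5,40)→(1.5,40)  cross = 5·40 − 1.5·40 = 140.0000; (r_i+r_j)·cross = 6.5·140.0000 = 910.0000
edge 7: (1.5,40)→(0.5,15.5)  cross = 1.5·15.5 − 0.5·40 = 3.2500; (r_i+r_j)·cross = 2·3.2500 = 6.5000
Σcross = 1048.7500 → A = |Σcross|/2 = 524.3750 mm²
Σ(r_i+r_j)·cross = 28884.8750 → first moment M = |Σ|/6 = 4814.1458
R_c = M/A = 4814.1458/524.3750 = 9.1807 mm
θ = 293° = 5.113815 rad
V = θ·R_c·A = 5.113815·9.1807·524.3750 = 24618.650 mm³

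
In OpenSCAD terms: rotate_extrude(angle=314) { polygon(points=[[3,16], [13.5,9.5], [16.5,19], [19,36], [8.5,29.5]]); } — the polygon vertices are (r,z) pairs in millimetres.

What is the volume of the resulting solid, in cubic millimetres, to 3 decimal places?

Volume = 14354.136 mm³

Profile (r,z), 5 vertices: (3,16) (13.5,9.5) (16.5,19) (19,36) (8.5,29.5)
edge 0: (3,16)→(13.5,9.5)  cross = 3·9.5 − 13.5·16 = -187.5000; (r_i+r_j)·cross = 16.5·-187.5000 = -3093.7500
edge 1: (13.5,9.5)→(16.5,19)  cross = 13.5·19 − 16.5·9.5 = 99.7500; (r_i+r_j)·cross = 30·99.7500 = 2992.5000
edge 2: (16.5,19)→(19,36)  cross = 16.5·36 − 19·19 = 233.0000; (r_i+r_j)·cross = 35.5·233.0000 = 8271.5000
edge 3: (19,36)→(8.5,29.5)  cross = 19·29.5 − 8.5·36 = 254.5000; (r_i+r_j)·cross = 27.5·254.5000 = 6998.7500
edge 4: (8.5,29.5)→(3,16)  cross = 8.5·16 − 3·29.5 = 47.5000; (r_i+r_j)·cross = 11.5·47.5000 = 546.2500
Σcross = 447.2500 → A = |Σcross|/2 = 223.6250 mm²
Σ(r_i+r_j)·cross = 15715.2500 → first moment M = |Σ|/6 = 2619.2083
R_c = M/A = 2619.2083/223.6250 = 11.7125 mm
θ = 314° = 5.480334 rad
V = θ·R_c·A = 5.480334·11.7125·223.6250 = 14354.136 mm³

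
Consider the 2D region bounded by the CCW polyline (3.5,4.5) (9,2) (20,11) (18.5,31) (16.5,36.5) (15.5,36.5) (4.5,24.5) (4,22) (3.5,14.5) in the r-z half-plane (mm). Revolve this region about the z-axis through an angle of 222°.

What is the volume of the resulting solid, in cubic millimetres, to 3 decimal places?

Profile (r,z), 9 vertices: (3.5,4.5) (9,2) (20,11) (18.5,31) (16.5,36.5) (15.5,36.5) (4.5,24.5) (4,22) (3.5,14.5)
edge 0: (3.5,4.5)→(9,2)  cross = 3.5·2 − 9·4.5 = -33.5000; (r_i+r_j)·cross = 12.5·-33.5000 = -418.7500
edge 1: (9,2)→(20,11)  cross = 9·11 − 20·2 = 59.0000; (r_i+r_j)·cross = 29·59.0000 = 1711.0000
edge 2: (20,11)→(18.5,31)  cross = 20·31 − 18.5·11 = 416.5000; (r_i+r_j)·cross = 38.5·416.5000 = 16035.2500
edge 3: (18.5,31)→(16.5,36.5)  cross = 18.5·36.5 − 16.5·31 = 163.7500; (r_i+r_j)·cross = 35·163.7500 = 5731.2500
edge 4: (16.5,36.5)→(15.5,36.5)  cross = 16.5·36.5 − 15.5·36.5 = 36.5000; (r_i+r_j)·cross = 32·36.5000 = 1168.0000
edge 5: (15.5,36.5)→(4.5,24.5)  cross = 15.5·24.5 − 4.5·36.5 = 215.5000; (r_i+r_j)·cross = 20·215.5000 = 4310.0000
edge 6: (4.5,24.5)→(4,22)  cross = 4.5·22 − 4·24.5 = 1.0000; (r_i+r_j)·cross = 8.5·1.0000 = 8.5000
edge 7: (4,22)→(3.5,14.5)  cross = 4·14.5 − 3.5·22 = -19.0000; (r_i+r_j)·cross = 7.5·-19.0000 = -142.5000
edge 8: (3.5,14.5)→(3.5,4.5)  cross = 3.5·4.5 − 3.5·14.5 = -35.0000; (r_i+r_j)·cross = 7·-35.0000 = -245.0000
Σcross = 804.7500 → A = |Σcross|/2 = 402.3750 mm²
Σ(r_i+r_j)·cross = 28157.7500 → first moment M = |Σ|/6 = 4692.9583
R_c = M/A = 4692.9583/402.3750 = 11.6631 mm
θ = 222° = 3.874631 rad
V = θ·R_c·A = 3.874631·11.6631·402.3750 = 18183.482 mm³

Volume = 18183.482 mm³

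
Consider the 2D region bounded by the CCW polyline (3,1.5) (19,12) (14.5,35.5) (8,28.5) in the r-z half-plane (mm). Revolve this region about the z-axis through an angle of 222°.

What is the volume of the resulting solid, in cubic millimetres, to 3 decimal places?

Profile (r,z), 4 vertices: (3,1.5) (19,12) (14.5,35.5) (8,28.5)
edge 0: (3,1.5)→(19,12)  cross = 3·12 − 19·1.5 = 7.5000; (r_i+r_j)·cross = 22·7.5000 = 165.0000
edge 1: (19,12)→(14.5,35.5)  cross = 19·35.5 − 14.5·12 = 500.5000; (r_i+r_j)·cross = 33.5·500.5000 = 16766.7500
edge 2: (14.5,35.5)→(8,28.5)  cross = 14.5·28.5 − 8·35.5 = 129.2500; (r_i+r_j)·cross = 22.5·129.2500 = 2908.1250
edge 3: (8,28.5)→(3,1.5)  cross = 8·1.5 − 3·28.5 = -73.5000; (r_i+r_j)·cross = 11·-73.5000 = -808.5000
Σcross = 563.7500 → A = |Σcross|/2 = 281.8750 mm²
Σ(r_i+r_j)·cross = 19031.3750 → first moment M = |Σ|/6 = 3171.8958
R_c = M/A = 3171.8958/281.8750 = 11.2528 mm
θ = 222° = 3.874631 rad
V = θ·R_c·A = 3.874631·11.2528·281.8750 = 12289.926 mm³

Volume = 12289.926 mm³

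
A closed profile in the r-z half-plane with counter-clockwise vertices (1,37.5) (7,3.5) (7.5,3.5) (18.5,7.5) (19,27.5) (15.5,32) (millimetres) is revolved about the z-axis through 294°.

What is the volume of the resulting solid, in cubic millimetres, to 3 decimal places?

Profile (r,z), 6 vertices: (1,37.5) (7,3.5) (7.5,3.5) (18.5,7.5) (19,27.5) (15.5,32)
edge 0: (1,37.5)→(7,3.5)  cross = 1·3.5 − 7·37.5 = -259.0000; (r_i+r_j)·cross = 8·-259.0000 = -2072.0000
edge 1: (7,3.5)→(7.5,3.5)  cross = 7·3.5 − 7.5·3.5 = -1.7500; (r_i+r_j)·cross = 14.5·-1.7500 = -25.3750
edge 2: (7.5,3.5)→(18.5,7.5)  cross = 7.5·7.5 − 18.5·3.5 = -8.5000; (r_i+r_j)·cross = 26·-8.5000 = -221.0000
edge 3: (18.5,7.5)→(19,27.5)  cross = 18.5·27.5 − 19·7.5 = 366.2500; (r_i+r_j)·cross = 37.5·366.2500 = 13734.3750
edge 4: (19,27.5)→(15.5,32)  cross = 19·32 − 15.5·27.5 = 181.7500; (r_i+r_j)·cross = 34.5·181.7500 = 6270.3750
edge 5: (15.5,32)→(1,37.5)  cross = 15.5·37.5 − 1·32 = 549.2500; (r_i+r_j)·cross = 16.5·549.2500 = 9062.6250
Σcross = 828.0000 → A = |Σcross|/2 = 414.0000 mm²
Σ(r_i+r_j)·cross = 26749.0000 → first moment M = |Σ|/6 = 4458.1667
R_c = M/A = 4458.1667/414.0000 = 10.7685 mm
θ = 294° = 5.131268 rad
V = θ·R_c·A = 5.131268·10.7685·414.0000 = 22876.048 mm³

Volume = 22876.048 mm³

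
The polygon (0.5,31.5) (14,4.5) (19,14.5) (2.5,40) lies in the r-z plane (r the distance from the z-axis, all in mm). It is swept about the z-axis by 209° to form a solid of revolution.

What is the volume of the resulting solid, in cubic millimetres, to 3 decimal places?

Profile (r,z), 4 vertices: (0.5,31.5) (14,4.5) (19,14.5) (2.5,40)
edge 0: (0.5,31.5)→(14,4.5)  cross = 0.5·4.5 − 14·31.5 = -438.7500; (r_i+r_j)·cross = 14.5·-438.7500 = -6361.8750
edge 1: (14,4.5)→(19,14.5)  cross = 14·14.5 − 19·4.5 = 117.5000; (r_i+r_j)·cross = 33·117.5000 = 3877.5000
edge 2: (19,14.5)→(2.5,40)  cross = 19·40 − 2.5·14.5 = 723.7500; (r_i+r_j)·cross = 21.5·723.7500 = 15560.6250
edge 3: (2.5,40)→(0.5,31.5)  cross = 2.5·31.5 − 0.5·40 = 58.7500; (r_i+r_j)·cross = 3·58.7500 = 176.2500
Σcross = 461.2500 → A = |Σcross|/2 = 230.6250 mm²
Σ(r_i+r_j)·cross = 13252.5000 → first moment M = |Σ|/6 = 2208.7500
R_c = M/A = 2208.7500/230.6250 = 9.5772 mm
θ = 209° = 3.647738 rad
V = θ·R_c·A = 3.647738·9.5772·230.6250 = 8056.942 mm³

Volume = 8056.942 mm³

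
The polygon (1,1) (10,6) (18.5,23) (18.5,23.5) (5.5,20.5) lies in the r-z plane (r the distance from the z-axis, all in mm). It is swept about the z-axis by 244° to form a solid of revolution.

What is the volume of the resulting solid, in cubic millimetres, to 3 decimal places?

Profile (r,z), 5 vertices: (1,1) (10,6) (18.5,23) (18.5,23.5) (5.5,20.5)
edge 0: (1,1)→(10,6)  cross = 1·6 − 10·1 = -4.0000; (r_i+r_j)·cross = 11·-4.0000 = -44.0000
edge 1: (10,6)→(18.5,23)  cross = 10·23 − 18.5·6 = 119.0000; (r_i+r_j)·cross = 28.5·119.0000 = 3391.5000
edge 2: (18.5,23)→(18.5,23.5)  cross = 18.5·23.5 − 18.5·23 = 9.2500; (r_i+r_j)·cross = 37·9.2500 = 342.2500
edge 3: (18.5,23.5)→(5.5,20.5)  cross = 18.5·20.5 − 5.5·23.5 = 250.0000; (r_i+r_j)·cross = 24·250.0000 = 6000.0000
edge 4: (5.5,20.5)→(1,1)  cross = 5.5·1 − 1·20.5 = -15.0000; (r_i+r_j)·cross = 6.5·-15.0000 = -97.5000
Σcross = 359.2500 → A = |Σcross|/2 = 179.6250 mm²
Σ(r_i+r_j)·cross = 9592.2500 → first moment M = |Σ|/6 = 1598.7083
R_c = M/A = 1598.7083/179.6250 = 8.9003 mm
θ = 244° = 4.258603 rad
V = θ·R_c·A = 4.258603·8.9003·179.6250 = 6808.265 mm³

Volume = 6808.265 mm³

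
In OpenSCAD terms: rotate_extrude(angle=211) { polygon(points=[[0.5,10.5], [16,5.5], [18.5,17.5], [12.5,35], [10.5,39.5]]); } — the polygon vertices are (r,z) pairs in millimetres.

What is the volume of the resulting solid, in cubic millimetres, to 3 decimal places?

Profile (r,z), 5 vertices: (0.5,10.5) (16,5.5) (18.5,17.5) (12.5,35) (10.5,39.5)
edge 0: (0.5,10.5)→(16,5.5)  cross = 0.5·5.5 − 16·10.5 = -165.2500; (r_i+r_j)·cross = 16.5·-165.2500 = -2726.6250
edge 1: (16,5.5)→(18.5,17.5)  cross = 16·17.5 − 18.5·5.5 = 178.2500; (r_i+r_j)·cross = 34.5·178.2500 = 6149.6250
edge 2: (18.5,17.5)→(12.5,35)  cross = 18.5·35 − 12.5·17.5 = 428.7500; (r_i+r_j)·cross = 31·428.7500 = 13291.2500
edge 3: (12.5,35)→(10.5,39.5)  cross = 12.5·39.5 − 10.5·35 = 126.2500; (r_i+r_j)·cross = 23·126.2500 = 2903.7500
edge 4: (10.5,39.5)→(0.5,10.5)  cross = 10.5·10.5 − 0.5·39.5 = 90.5000; (r_i+r_j)·cross = 11·90.5000 = 995.5000
Σcross = 658.5000 → A = |Σcross|/2 = 329.2500 mm²
Σ(r_i+r_j)·cross = 20613.5000 → first moment M = |Σ|/6 = 3435.5833
R_c = M/A = 3435.5833/329.2500 = 10.4346 mm
θ = 211° = 3.682645 rad
V = θ·R_c·A = 3.682645·10.4346·329.2500 = 12652.033 mm³

Volume = 12652.033 mm³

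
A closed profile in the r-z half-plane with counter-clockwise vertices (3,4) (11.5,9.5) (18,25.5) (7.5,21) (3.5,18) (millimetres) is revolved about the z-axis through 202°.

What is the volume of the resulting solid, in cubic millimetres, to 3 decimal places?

Volume = 5012.913 mm³

Profile (r,z), 5 vertices: (3,4) (11.5,9.5) (18,25.5) (7.5,21) (3.5,18)
edge 0: (3,4)→(11.5,9.5)  cross = 3·9.5 − 11.5·4 = -17.5000; (r_i+r_j)·cross = 14.5·-17.5000 = -253.7500
edge 1: (11.5,9.5)→(18,25.5)  cross = 11.5·25.5 − 18·9.5 = 122.2500; (r_i+r_j)·cross = 29.5·122.2500 = 3606.3750
edge 2: (18,25.5)→(7.5,21)  cross = 18·21 − 7.5·25.5 = 186.7500; (r_i+r_j)·cross = 25.5·186.7500 = 4762.1250
edge 3: (7.5,21)→(3.5,18)  cross = 7.5·18 − 3.5·21 = 61.5000; (r_i+r_j)·cross = 11·61.5000 = 676.5000
edge 4: (3.5,18)→(3,4)  cross = 3.5·4 − 3·18 = -40.0000; (r_i+r_j)·cross = 6.5·-40.0000 = -260.0000
Σcross = 313.0000 → A = |Σcross|/2 = 156.5000 mm²
Σ(r_i+r_j)·cross = 8531.2500 → first moment M = |Σ|/6 = 1421.8750
R_c = M/A = 1421.8750/156.5000 = 9.0855 mm
θ = 202° = 3.525565 rad
V = θ·R_c·A = 3.525565·9.0855·156.5000 = 5012.913 mm³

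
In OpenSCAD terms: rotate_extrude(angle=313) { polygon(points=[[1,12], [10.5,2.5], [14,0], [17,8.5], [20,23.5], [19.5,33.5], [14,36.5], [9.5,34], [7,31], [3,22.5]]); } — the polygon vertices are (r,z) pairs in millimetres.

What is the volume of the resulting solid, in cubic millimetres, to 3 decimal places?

Profile (r,z), 10 vertices: (1,12) (10.5,2.5) (14,0) (17,8.5) (20,23.5) (19.5,33.5) (14,36.5) (9.5,34) (7,31) (3,22.5)
edge 0: (1,12)→(10.5,2.5)  cross = 1·2.5 − 10.5·12 = -123.5000; (r_i+r_j)·cross = 11.5·-123.5000 = -1420.2500
edge 1: (10.5,2.5)→(14,0)  cross = 10.5·0 − 14·2.5 = -35.0000; (r_i+r_j)·cross = 24.5·-35.0000 = -857.5000
edge 2: (14,0)→(17,8.5)  cross = 14·8.5 − 17·0 = 119.0000; (r_i+r_j)·cross = 31·119.0000 = 3689.0000
edge 3: (17,8.5)→(20,23.5)  cross = 17·23.5 − 20·8.5 = 229.5000; (r_i+r_j)·cross = 37·229.5000 = 8491.5000
edge 4: (20,23.5)→(19.5,33.5)  cross = 20·33.5 − 19.5·23.5 = 211.7500; (r_i+r_j)·cross = 39.5·211.7500 = 8364.1250
edge 5: (19.5,33.5)→(14,36.5)  cross = 19.5·36.5 − 14·33.5 = 242.7500; (r_i+r_j)·cross = 33.5·242.7500 = 8132.1250
edge 6: (14,36.5)→(9.5,34)  cross = 14·34 − 9.5·36.5 = 129.2500; (r_i+r_j)·cross = 23.5·129.2500 = 3037.3750
edge 7: (9.5,34)→(7,31)  cross = 9.5·31 − 7·34 = 56.5000; (r_i+r_j)·cross = 16.5·56.5000 = 932.2500
edge 8: (7,31)→(3,22.5)  cross = 7·22.5 − 3·31 = 64.5000; (r_i+r_j)·cross = 10·64.5000 = 645.0000
edge 9: (3,22.5)→(1,12)  cross = 3·12 − 1·22.5 = 13.5000; (r_i+r_j)·cross = 4·13.5000 = 54.0000
Σcross = 908.2500 → A = |Σcross|/2 = 454.1250 mm²
Σ(r_i+r_j)·cross = 31067.6250 → first moment M = |Σ|/6 = 5177.9375
R_c = M/A = 5177.9375/454.1250 = 11.4020 mm
θ = 313° = 5.462881 rad
V = θ·R_c·A = 5.462881·11.4020·454.1250 = 28286.454 mm³

Volume = 28286.454 mm³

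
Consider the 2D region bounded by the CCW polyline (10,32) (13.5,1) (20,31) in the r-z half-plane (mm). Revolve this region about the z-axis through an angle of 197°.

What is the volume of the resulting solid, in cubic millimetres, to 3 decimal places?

Volume = 7640.329 mm³

Profile (r,z), 3 vertices: (10,32) (13.5,1) (20,31)
edge 0: (10,32)→(13.5,1)  cross = 10·1 − 13.5·32 = -422.0000; (r_i+r_j)·cross = 23.5·-422.0000 = -9917.0000
edge 1: (13.5,1)→(20,31)  cross = 13.5·31 − 20·1 = 398.5000; (r_i+r_j)·cross = 33.5·398.5000 = 13349.7500
edge 2: (20,31)→(10,32)  cross = 20·32 − 10·31 = 330.0000; (r_i+r_j)·cross = 30·330.0000 = 9900.0000
Σcross = 306.5000 → A = |Σcross|/2 = 153.2500 mm²
Σ(r_i+r_j)·cross = 13332.7500 → first moment M = |Σ|/6 = 2222.1250
R_c = M/A = 2222.1250/153.2500 = 14.5000 mm
θ = 197° = 3.438299 rad
V = θ·R_c·A = 3.438299·14.5000·153.2500 = 7640.329 mm³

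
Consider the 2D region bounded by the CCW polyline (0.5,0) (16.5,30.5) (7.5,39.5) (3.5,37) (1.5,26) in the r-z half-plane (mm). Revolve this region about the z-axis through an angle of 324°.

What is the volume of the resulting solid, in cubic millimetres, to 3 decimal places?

Profile (r,z), 5 vertices: (0.5,0) (16.5,30.5) (7.5,39.5) (3.5,37) (1.5,26)
edge 0: (0.5,0)→(16.5,30.5)  cross = 0.5·30.5 − 16.5·0 = 15.2500; (r_i+r_j)·cross = 17·15.2500 = 259.2500
edge 1: (16.5,30.5)→(7.5,39.5)  cross = 16.5·39.5 − 7.5·30.5 = 423.0000; (r_i+r_j)·cross = 24·423.0000 = 10152.0000
edge 2: (7.5,39.5)→(3.5,37)  cross = 7.5·37 − 3.5·39.5 = 139.2500; (r_i+r_j)·cross = 11·139.2500 = 1531.7500
edge 3: (3.5,37)→(1.5,26)  cross = 3.5·26 − 1.5·37 = 35.5000; (r_i+r_j)·cross = 5·35.5000 = 177.5000
edge 4: (1.5,26)→(0.5,0)  cross = 1.5·0 − 0.5·26 = -13.0000; (r_i+r_j)·cross = 2·-13.0000 = -26.0000
Σcross = 600.0000 → A = |Σcross|/2 = 300.0000 mm²
Σ(r_i+r_j)·cross = 12094.5000 → first moment M = |Σ|/6 = 2015.7500
R_c = M/A = 2015.7500/300.0000 = 6.7192 mm
θ = 324° = 5.654867 rad
V = θ·R_c·A = 5.654867·6.7192·300.0000 = 11398.798 mm³

Volume = 11398.798 mm³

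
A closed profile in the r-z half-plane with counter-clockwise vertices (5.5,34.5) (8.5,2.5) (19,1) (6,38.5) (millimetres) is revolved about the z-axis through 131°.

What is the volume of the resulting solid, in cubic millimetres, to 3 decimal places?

Profile (r,z), 4 vertices: (5.5,34.5) (8.5,2.5) (19,1) (6,38.5)
edge 0: (5.5,34.5)→(8.5,2.5)  cross = 5.5·2.5 − 8.5·34.5 = -279.5000; (r_i+r_j)·cross = 14·-279.5000 = -3913.0000
edge 1: (8.5,2.5)→(19,1)  cross = 8.5·1 − 19·2.5 = -39.0000; (r_i+r_j)·cross = 27.5·-39.0000 = -1072.5000
edge 2: (19,1)→(6,38.5)  cross = 19·38.5 − 6·1 = 725.5000; (r_i+r_j)·cross = 25·725.5000 = 18137.5000
edge 3: (6,38.5)→(5.5,34.5)  cross = 6·34.5 − 5.5·38.5 = -4.7500; (r_i+r_j)·cross = 11.5·-4.7500 = -54.6250
Σcross = 402.2500 → A = |Σcross|/2 = 201.1250 mm²
Σ(r_i+r_j)·cross = 13097.3750 → first moment M = |Σ|/6 = 2182.8958
R_c = M/A = 2182.8958/201.1250 = 10.8534 mm
θ = 131° = 2.286381 rad
V = θ·R_c·A = 2.286381·10.8534·201.1250 = 4990.932 mm³

Volume = 4990.932 mm³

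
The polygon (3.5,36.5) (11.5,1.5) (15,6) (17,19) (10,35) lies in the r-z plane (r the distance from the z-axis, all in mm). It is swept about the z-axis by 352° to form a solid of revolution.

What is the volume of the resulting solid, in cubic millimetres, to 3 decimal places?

Volume = 15440.300 mm³

Profile (r,z), 5 vertices: (3.5,36.5) (11.5,1.5) (15,6) (17,19) (10,35)
edge 0: (3.5,36.5)→(11.5,1.5)  cross = 3.5·1.5 − 11.5·36.5 = -414.5000; (r_i+r_j)·cross = 15·-414.5000 = -6217.5000
edge 1: (11.5,1.5)→(15,6)  cross = 11.5·6 − 15·1.5 = 46.5000; (r_i+r_j)·cross = 26.5·46.5000 = 1232.2500
edge 2: (15,6)→(17,19)  cross = 15·19 − 17·6 = 183.0000; (r_i+r_j)·cross = 32·183.0000 = 5856.0000
edge 3: (17,19)→(10,35)  cross = 17·35 − 10·19 = 405.0000; (r_i+r_j)·cross = 27·405.0000 = 10935.0000
edge 4: (10,35)→(3.5,36.5)  cross = 10·36.5 − 3.5·35 = 242.5000; (r_i+r_j)·cross = 13.5·242.5000 = 3273.7500
Σcross = 462.5000 → A = |Σcross|/2 = 231.2500 mm²
Σ(r_i+r_j)·cross = 15079.5000 → first moment M = |Σ|/6 = 2513.2500
R_c = M/A = 2513.2500/231.2500 = 10.8681 mm
θ = 352° = 6.143559 rad
V = θ·R_c·A = 6.143559·10.8681·231.2500 = 15440.300 mm³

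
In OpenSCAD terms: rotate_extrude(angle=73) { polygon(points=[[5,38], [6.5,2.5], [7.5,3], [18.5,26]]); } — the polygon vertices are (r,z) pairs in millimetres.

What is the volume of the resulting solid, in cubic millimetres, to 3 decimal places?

Profile (r,z), 4 vertices: (5,38) (6.5,2.5) (7.5,3) (18.5,26)
edge 0: (5,38)→(6.5,2.5)  cross = 5·2.5 − 6.5·38 = -234.5000; (r_i+r_j)·cross = 11.5·-234.5000 = -2696.7500
edge 1: (6.5,2.5)→(7.5,3)  cross = 6.5·3 − 7.5·2.5 = 0.7500; (r_i+r_j)·cross = 14·0.7500 = 10.5000
edge 2: (7.5,3)→(18.5,26)  cross = 7.5·26 − 18.5·3 = 139.5000; (r_i+r_j)·cross = 26·139.5000 = 3627.0000
edge 3: (18.5,26)→(5,38)  cross = 18.5·38 − 5·26 = 573.0000; (r_i+r_j)·cross = 23.5·573.0000 = 13465.5000
Σcross = 478.7500 → A = |Σcross|/2 = 239.3750 mm²
Σ(r_i+r_j)·cross = 14406.2500 → first moment M = |Σ|/6 = 2401.0417
R_c = M/A = 2401.0417/239.3750 = 10.0305 mm
θ = 73° = 1.274090 rad
V = θ·R_c·A = 1.274090·10.0305·239.3750 = 3059.144 mm³

Volume = 3059.144 mm³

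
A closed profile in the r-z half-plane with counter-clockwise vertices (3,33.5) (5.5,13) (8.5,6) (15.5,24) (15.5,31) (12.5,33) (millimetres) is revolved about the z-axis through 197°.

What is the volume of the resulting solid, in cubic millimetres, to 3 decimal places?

Volume = 6954.532 mm³

Profile (r,z), 6 vertices: (3,33.5) (5.5,13) (8.5,6) (15.5,24) (15.5,31) (12.5,33)
edge 0: (3,33.5)→(5.5,13)  cross = 3·13 − 5.5·33.5 = -145.2500; (r_i+r_j)·cross = 8.5·-145.2500 = -1234.6250
edge 1: (5.5,13)→(8.5,6)  cross = 5.5·6 − 8.5·13 = -77.5000; (r_i+r_j)·cross = 14·-77.5000 = -1085.0000
edge 2: (8.5,6)→(15.5,24)  cross = 8.5·24 − 15.5·6 = 111.0000; (r_i+r_j)·cross = 24·111.0000 = 2664.0000
edge 3: (15.5,24)→(15.5,31)  cross = 15.5·31 − 15.5·24 = 108.5000; (r_i+r_j)·cross = 31·108.5000 = 3363.5000
edge 4: (15.5,31)→(12.5,33)  cross = 15.5·33 − 12.5·31 = 124.0000; (r_i+r_j)·cross = 28·124.0000 = 3472.0000
edge 5: (12.5,33)→(3,33.5)  cross = 12.5·33.5 − 3·33 = 319.7500; (r_i+r_j)·cross = 15.5·319.7500 = 4956.1250
Σcross = 440.5000 → A = |Σcross|/2 = 220.2500 mm²
Σ(r_i+r_j)·cross = 12136.0000 → first moment M = |Σ|/6 = 2022.6667
R_c = M/A = 2022.6667/220.2500 = 9.1835 mm
θ = 197° = 3.438299 rad
V = θ·R_c·A = 3.438299·9.1835·220.2500 = 6954.532 mm³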